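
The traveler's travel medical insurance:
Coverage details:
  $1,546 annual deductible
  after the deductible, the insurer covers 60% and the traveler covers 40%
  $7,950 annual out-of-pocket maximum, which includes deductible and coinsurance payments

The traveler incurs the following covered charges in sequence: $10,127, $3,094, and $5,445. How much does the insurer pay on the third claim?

$3,711

Claim 1 — $10,127: deductible takes $1,546, $8,581 remains; traveler's 40% is $3,432.40. Cost to traveler: $4,978.40. OOP to date $4,978.40. Insurer: $10,127 − $4,978.40 = $5,148.60.
Claim 2 — $3,094: deductible already satisfied, so traveler's share is 40% × $3,094 = $1,237.60. Traveler pays $1,237.60; OOP now $6,216. Insurer: $3,094 − $1,237.60 = $1,856.40.
Claim 3 — $5,445: deductible met; 40% of $5,445 = $2,178. That would push OOP to $8,394, over the $7,950 cap, so traveler pays $7,950 − $6,216 = $1,734. Plan pays $5,445 − $1,734 = $3,711.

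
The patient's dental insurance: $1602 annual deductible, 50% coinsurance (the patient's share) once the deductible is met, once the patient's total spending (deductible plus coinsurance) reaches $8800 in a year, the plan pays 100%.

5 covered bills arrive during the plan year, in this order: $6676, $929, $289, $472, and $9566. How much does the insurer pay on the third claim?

$144.50

Bill 1, $6676: $1602 to deductible, leaving $5074; patient's 50% is $2537. Patient pays $4139; OOP now $4139. Insurer: $6676 − $4139 = $2537.
Bill 2, $929: deductible already satisfied, so patient's share is 50% × $929 = $464.50. Patient pays $464.50; OOP now $4603.50. Plan pays $929 − $464.50 = $464.50.
Bill 3, $289: 50% coinsurance on $289 = $144.50. Patient owes $144.50 (running OOP $4748). Plan pays $289 − $144.50 = $144.50.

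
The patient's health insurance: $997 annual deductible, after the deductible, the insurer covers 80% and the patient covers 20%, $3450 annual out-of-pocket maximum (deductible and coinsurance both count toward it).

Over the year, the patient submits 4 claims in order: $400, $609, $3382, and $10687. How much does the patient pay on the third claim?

$676.40

Claim 1 — $400: fully absorbed by the deductible. Patient pays $400; OOP now $400.
Claim 2 — $609: $597 finishes the deductible; $12 goes to coinsurance; patient's 20% is $2.40. Patient pays $599.40; OOP now $999.40.
Claim 3 — $3382: deductible met; 20% of $3382 = $676.40. Patient pays $676.40; OOP now $1675.80.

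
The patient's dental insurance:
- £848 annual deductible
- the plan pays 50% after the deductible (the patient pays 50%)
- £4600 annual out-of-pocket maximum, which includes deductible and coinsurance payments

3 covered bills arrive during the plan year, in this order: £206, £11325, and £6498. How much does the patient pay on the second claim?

£4394

Claim 1 — £206: all of it applies to the deductible. Patient pays £206; OOP now £206.
Claim 2 — £11325: £642 finishes the deductible; £10683 goes to coinsurance; patient's 50% is £5341.50. Deductible plus coinsurance: £642 + £5341.50 = £5983.50. That would push OOP to £6189.50, over the £4600 cap, so patient pays £4600 − £206 = £4394.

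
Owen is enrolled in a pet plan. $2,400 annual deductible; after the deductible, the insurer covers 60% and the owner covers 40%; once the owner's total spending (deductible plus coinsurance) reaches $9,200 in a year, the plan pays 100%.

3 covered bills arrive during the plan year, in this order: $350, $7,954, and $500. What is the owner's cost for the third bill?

Claim 1 — $350: entire amount goes to the deductible. Owner owes $350 (running OOP $350).
Claim 2 — $7,954: $2,050 finishes the deductible; $5,904 goes to coinsurance; coinsurance $5,904 × 40% = $2,361.60. Cost to owner: $4,411.60. OOP to date $4,761.60.
Claim 3 — $500: deductible already satisfied, so owner's share is 40% × $500 = $200. Cost to owner: $200. OOP to date $4,961.60.

$200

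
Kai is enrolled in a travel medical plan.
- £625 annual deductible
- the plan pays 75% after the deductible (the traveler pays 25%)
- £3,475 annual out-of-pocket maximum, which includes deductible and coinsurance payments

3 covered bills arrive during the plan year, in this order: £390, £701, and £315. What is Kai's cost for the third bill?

£78.75

Bill 1, £390: fully absorbed by the deductible. Traveler owes £390 (running OOP £390).
Bill 2, £701: deductible takes £235, £466 remains; traveler's 25% is £116.50. Traveler owes £351.50 (running OOP £741.50).
Bill 3, £315: 25% coinsurance on £315 = £78.75. Cost to traveler: £78.75. OOP to date £820.25.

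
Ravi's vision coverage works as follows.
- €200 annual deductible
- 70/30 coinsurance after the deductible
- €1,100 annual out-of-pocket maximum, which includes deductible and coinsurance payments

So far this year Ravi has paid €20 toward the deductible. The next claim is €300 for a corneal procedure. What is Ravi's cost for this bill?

€20 of the €200 deductible is already met, leaving €180.
The remaining €120 (= €300 − €180) moves to coinsurance.
30% of €120 = €36 falls to the member.
Member responsibility before any cap: €180 + €36 = €216.
Total out-of-pocket so far would be €20 + €216 = €236, below the €1,100 cap — no reduction.

€216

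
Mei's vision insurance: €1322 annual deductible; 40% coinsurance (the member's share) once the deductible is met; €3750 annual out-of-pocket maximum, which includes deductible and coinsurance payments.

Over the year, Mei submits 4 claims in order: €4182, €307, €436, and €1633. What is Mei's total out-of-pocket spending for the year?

#1 (€4182): €1322 finishes the deductible; €2860 goes to coinsurance; member's 40% is €1144. Cost to member: €2466. OOP to date €2466.
#2 (€307): 40% coinsurance on €307 = €122.80. Cost to member: €122.80. OOP to date €2588.80.
#3 (€436): deductible already satisfied, so member's share is 40% × €436 = €174.40. Member owes €174.40 (running OOP €2763.20).
#4 (€1633): deductible met; 40% of €1633 = €653.20. Member pays €653.20; OOP now €3416.40.
Summing the member's payments: €2466 + €122.80 + €174.40 + €653.20 = €3416.40.

€3416.40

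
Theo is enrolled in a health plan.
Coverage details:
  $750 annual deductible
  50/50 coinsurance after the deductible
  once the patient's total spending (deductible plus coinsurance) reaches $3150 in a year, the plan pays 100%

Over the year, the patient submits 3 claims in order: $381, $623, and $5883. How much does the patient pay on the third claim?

Claim 1 — $381: entire amount goes to the deductible. Cost to patient: $381. OOP to date $381.
Claim 2 — $623: $369 to deductible, leaving $254; 50% of $254 = $127. Patient owes $496 (running OOP $877).
Claim 3 — $5883: 50% coinsurance on $5883 = $2941.50. That would push OOP to $3818.50, over the $3150 cap, so patient pays $3150 − $877 = $2273.

$2273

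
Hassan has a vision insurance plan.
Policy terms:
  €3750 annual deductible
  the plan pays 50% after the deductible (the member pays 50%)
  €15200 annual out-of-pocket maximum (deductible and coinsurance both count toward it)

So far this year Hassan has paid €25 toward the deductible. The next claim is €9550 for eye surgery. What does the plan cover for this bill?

€2912.50

Remaining deductible: €3750 − €25 = €3725.
The remaining €5825 (= €9550 − €3725) moves to coinsurance.
50% of €5825 = €2912.50 falls to the member.
Member responsibility before any cap: €3725 + €2912.50 = €6637.50.
Cumulative spending €25 + €6637.50 = €6662.50 stays under the €15200 maximum.
The plan picks up €9550 − €6637.50 = €2912.50.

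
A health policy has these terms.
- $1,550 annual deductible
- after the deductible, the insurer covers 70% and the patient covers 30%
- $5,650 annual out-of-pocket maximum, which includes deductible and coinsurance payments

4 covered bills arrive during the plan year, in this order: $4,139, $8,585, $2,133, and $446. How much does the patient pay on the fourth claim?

$107.90

#1 ($4,139): deductible takes $1,550, $2,589 remains; coinsurance $2,589 × 30% = $776.70. Cost to patient: $2,326.70. OOP to date $2,326.70.
#2 ($8,585): deductible met; 30% of $8,585 = $2,575.50. Patient owes $2,575.50 (running OOP $4,902.20).
#3 ($2,133): deductible met; 30% of $2,133 = $639.90. Patient owes $639.90 (running OOP $5,542.10).
#4 ($446): deductible already satisfied, so patient's share is 30% × $446 = $133.80. OOP would hit $5,675.90 > $5,650, so the cap limits the patient to $5,650 − $5,542.10 = $107.90.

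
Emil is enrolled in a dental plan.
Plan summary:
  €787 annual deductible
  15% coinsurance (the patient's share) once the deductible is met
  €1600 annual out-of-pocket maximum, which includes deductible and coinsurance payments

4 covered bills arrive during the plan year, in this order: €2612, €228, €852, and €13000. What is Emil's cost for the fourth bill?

€377.25

Claim 1 — €2612: €787 finishes the deductible; €1825 goes to coinsurance; 15% of €1825 = €273.75. Patient pays €1060.75; OOP now €1060.75.
Claim 2 — €228: 15% coinsurance on €228 = €34.20. Patient owes €34.20 (running OOP €1094.95).
Claim 3 — €852: deductible met; 15% of €852 = €127.80. Cost to patient: €127.80. OOP to date €1222.75.
Claim 4 — €13000: 15% coinsurance on €13000 = €1950. That would push OOP to €3172.75, over the €1600 cap, so patient pays €1600 − €1222.75 = €377.25.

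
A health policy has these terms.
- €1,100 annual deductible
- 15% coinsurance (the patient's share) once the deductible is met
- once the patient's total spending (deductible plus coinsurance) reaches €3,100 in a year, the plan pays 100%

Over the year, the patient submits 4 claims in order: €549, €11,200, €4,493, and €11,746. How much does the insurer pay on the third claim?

Bill 1, €549: all of it applies to the deductible. Patient owes €549 (running OOP €549). Plan pays €549 − €549 = €0.
Bill 2, €11,200: €551 finishes the deductible; €10,649 goes to coinsurance; coinsurance €10,649 × 15% = €1,597.35. Patient pays €2,148.35; OOP now €2,697.35. Insurer: €11,200 − €2,148.35 = €9,051.65.
Bill 3, €4,493: deductible already satisfied, so patient's share is 15% × €4,493 = €673.95. That would push OOP to €3,371.30, over the €3,100 cap, so patient pays €3,100 − €2,697.35 = €402.65. Insurer: €4,493 − €402.65 = €4,090.35.

€4,090.35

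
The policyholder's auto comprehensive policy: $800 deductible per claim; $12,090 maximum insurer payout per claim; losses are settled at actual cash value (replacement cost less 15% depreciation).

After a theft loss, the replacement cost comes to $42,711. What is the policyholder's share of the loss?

$30,621

At 15% depreciation, ACV = $42,711 − $6,406.65 = $36,304.35.
Subtract the deductible: $36,304.35 − $800 = $35,504.35.
The $12,090 per-incident cap binds; insurer pays $12,090.
Out of pocket: $42,711 − $12,090 = $30,621.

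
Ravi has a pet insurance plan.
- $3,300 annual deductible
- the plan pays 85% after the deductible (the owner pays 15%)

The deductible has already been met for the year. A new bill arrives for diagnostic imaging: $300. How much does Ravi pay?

$45

The deductible is already satisfied, so the full bill goes to coinsurance.
Owner's 15% share of $300 is $45.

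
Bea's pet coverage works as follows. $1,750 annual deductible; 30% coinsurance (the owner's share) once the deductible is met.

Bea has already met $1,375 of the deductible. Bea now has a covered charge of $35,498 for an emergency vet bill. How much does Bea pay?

Remaining deductible: $1,750 − $1,375 = $375.
The remaining $35,123 (= $35,498 − $375) moves to coinsurance.
Coinsurance: $35,123 × 30% = $10,536.90.
So the owner owes $375 + $10,536.90 = $10,911.90.

$10,911.90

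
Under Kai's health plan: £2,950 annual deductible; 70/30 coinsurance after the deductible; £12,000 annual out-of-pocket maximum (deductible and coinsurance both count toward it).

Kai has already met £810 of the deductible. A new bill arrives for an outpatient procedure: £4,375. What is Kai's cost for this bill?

Deductible still to meet: £2,950 − £810 = £2,140.
After the £2,140 deductible portion, £4,375 − £2,140 = £2,235 is subject to coinsurance.
Coinsurance: £2,235 × 30% = £670.50.
That puts the patient's cost at £2,140 + £670.50 = £2,810.50 before any cap.
Year-to-date out-of-pocket becomes £810 + £2,810.50 = £3,620.50, still under the £12,000 maximum, so no cap applies.

£2,810.50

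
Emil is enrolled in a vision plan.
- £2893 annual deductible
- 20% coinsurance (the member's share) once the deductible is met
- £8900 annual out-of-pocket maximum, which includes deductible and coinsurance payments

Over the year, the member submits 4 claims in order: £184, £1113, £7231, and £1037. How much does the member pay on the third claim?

£2723

Claim 1 — £184: all of it applies to the deductible. Member owes £184 (running OOP £184).
Claim 2 — £1113: entire amount goes to the deductible. Cost to member: £1113. OOP to date £1297.
Claim 3 — £7231: £1596 finishes the deductible; £5635 goes to coinsurance; member's 20% is £1127. Member owes £2723 (running OOP £4020).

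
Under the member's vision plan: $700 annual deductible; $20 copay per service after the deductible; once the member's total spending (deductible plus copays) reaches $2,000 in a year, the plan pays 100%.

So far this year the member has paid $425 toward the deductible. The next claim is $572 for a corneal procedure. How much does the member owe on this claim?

$295

$425 of the $700 deductible is already met, leaving $275.
The remaining $297 (= $572 − $275) moves to the copay.
Copay on this service: $20.
So the member owes $275 + $20 = $295 before any cap.
Cumulative spending $425 + $295 = $720 stays under the $2,000 maximum.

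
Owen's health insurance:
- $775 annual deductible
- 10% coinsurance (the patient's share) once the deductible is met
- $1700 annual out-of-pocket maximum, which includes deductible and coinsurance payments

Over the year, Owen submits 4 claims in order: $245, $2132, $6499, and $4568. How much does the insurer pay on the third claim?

Claim 1 — $245: all of it applies to the deductible. Patient owes $245 (running OOP $245). Plan pays $245 − $245 = $0.
Claim 2 — $2132: deductible takes $530, $1602 remains; 10% of $1602 = $160.20. Patient owes $690.20 (running OOP $935.20). Insurer: $2132 − $690.20 = $1441.80.
Claim 3 — $6499: deductible already satisfied, so patient's share is 10% × $6499 = $649.90. Cost to patient: $649.90. OOP to date $1585.10. Plan pays $6499 − $649.90 = $5849.10.

$5849.10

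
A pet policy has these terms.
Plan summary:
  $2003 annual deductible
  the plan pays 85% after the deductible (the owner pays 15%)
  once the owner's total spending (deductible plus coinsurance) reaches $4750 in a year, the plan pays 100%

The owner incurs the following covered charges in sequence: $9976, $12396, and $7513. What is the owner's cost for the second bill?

Bill 1, $9976: $2003 to deductible, leaving $7973; owner's 15% is $1195.95. Owner owes $3198.95 (running OOP $3198.95).
Bill 2, $12396: deductible met; 15% of $12396 = $1859.40. Adding that to $3198.95 gives $5058.35, past the $4750 cap; owner pays only $4750 − $3198.95 = $1551.05.

$1551.05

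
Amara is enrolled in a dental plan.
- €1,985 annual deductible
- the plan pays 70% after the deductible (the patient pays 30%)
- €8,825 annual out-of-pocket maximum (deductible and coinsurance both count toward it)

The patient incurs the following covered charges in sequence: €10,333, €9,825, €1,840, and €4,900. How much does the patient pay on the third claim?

€552

Claim 1 — €10,333: €1,985 to deductible, leaving €8,348; patient's 30% is €2,504.40. Patient owes €4,489.40 (running OOP €4,489.40).
Claim 2 — €9,825: deductible met; 30% of €9,825 = €2,947.50. Cost to patient: €2,947.50. OOP to date €7,436.90.
Claim 3 — €1,840: 30% coinsurance on €1,840 = €552. Patient pays €552; OOP now €7,988.90.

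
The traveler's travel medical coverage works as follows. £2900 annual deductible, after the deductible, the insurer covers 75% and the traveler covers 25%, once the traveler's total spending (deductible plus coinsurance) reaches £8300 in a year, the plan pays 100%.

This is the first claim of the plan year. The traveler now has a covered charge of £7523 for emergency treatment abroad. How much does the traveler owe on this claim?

£4055.75

Nothing has been paid toward the £2900 deductible, so the first £2900 of this charge is applied there.
The remaining £4623 (= £7523 − £2900) moves to coinsurance.
Traveler's 25% share of £4623 is £1155.75.
That puts the traveler's cost at £2900 + £1155.75 = £4055.75 before any cap.
Cumulative spending £0 + £4055.75 = £4055.75 stays under the £8300 maximum.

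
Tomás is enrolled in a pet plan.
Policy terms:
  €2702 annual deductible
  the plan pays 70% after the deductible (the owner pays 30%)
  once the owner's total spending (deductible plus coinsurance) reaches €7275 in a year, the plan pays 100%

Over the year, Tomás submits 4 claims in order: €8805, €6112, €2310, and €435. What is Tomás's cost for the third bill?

€693

#1 (€8805): €2702 to deductible, leaving €6103; owner's 30% is €1830.90. Owner pays €4532.90; OOP now €4532.90.
#2 (€6112): deductible already satisfied, so owner's share is 30% × €6112 = €1833.60. Owner pays €1833.60; OOP now €6366.50.
#3 (€2310): 30% coinsurance on €2310 = €693. Owner pays €693; OOP now €7059.50.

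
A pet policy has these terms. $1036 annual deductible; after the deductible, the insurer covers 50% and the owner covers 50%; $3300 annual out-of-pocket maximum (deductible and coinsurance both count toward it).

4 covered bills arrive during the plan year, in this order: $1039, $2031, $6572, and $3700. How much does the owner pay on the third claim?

$1247

Claim 1 ($1039): $1036 to deductible, leaving $3; coinsurance $3 × 50% = $1.50. Owner pays $1037.50; OOP now $1037.50.
Claim 2 ($2031): 50% coinsurance on $2031 = $1015.50. Owner owes $1015.50 (running OOP $2053).
Claim 3 ($6572): 50% coinsurance on $6572 = $3286. That would push OOP to $5339, over the $3300 cap, so owner pays $3300 − $2053 = $1247.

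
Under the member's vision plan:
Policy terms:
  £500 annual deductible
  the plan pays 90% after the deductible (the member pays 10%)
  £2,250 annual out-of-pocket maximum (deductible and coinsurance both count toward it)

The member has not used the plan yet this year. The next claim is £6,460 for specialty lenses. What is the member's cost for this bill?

The full £500 deductible is still open; £500 of this bill applies to it.
That leaves £6,460 − £500 = £5,960 for coinsurance.
Coinsurance: £5,960 × 10% = £596.
Member responsibility before any cap: £500 + £596 = £1,096.
Total out-of-pocket so far would be £0 + £1,096 = £1,096, below the £2,250 cap — no reduction.

£1,096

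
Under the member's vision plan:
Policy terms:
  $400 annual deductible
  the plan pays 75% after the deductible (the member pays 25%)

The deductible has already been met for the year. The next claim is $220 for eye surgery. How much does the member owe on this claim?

With the deductible met, the entire $220 is subject to coinsurance.
Coinsurance: $220 × 25% = $55.

$55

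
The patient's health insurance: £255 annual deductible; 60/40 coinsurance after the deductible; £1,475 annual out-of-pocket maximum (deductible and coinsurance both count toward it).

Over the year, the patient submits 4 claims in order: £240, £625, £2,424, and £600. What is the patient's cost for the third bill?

Claim 1 (£240): entire amount goes to the deductible. Cost to patient: £240. OOP to date £240.
Claim 2 (£625): £15 to deductible, leaving £610; 40% of £610 = £244. Cost to patient: £259. OOP to date £499.
Claim 3 (£2,424): 40% coinsurance on £2,424 = £969.60. Patient owes £969.60 (running OOP £1,468.60).

£969.60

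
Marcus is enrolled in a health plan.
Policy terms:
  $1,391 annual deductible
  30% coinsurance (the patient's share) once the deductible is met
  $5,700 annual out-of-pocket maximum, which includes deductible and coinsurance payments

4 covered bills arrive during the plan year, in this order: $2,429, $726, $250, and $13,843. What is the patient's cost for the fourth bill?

Bill 1, $2,429: $1,391 to deductible, leaving $1,038; 30% of $1,038 = $311.40. Patient owes $1,702.40 (running OOP $1,702.40).
Bill 2, $726: 30% coinsurance on $726 = $217.80. Patient pays $217.80; OOP now $1,920.20.
Bill 3, $250: 30% coinsurance on $250 = $75. Cost to patient: $75. OOP to date $1,995.20.
Bill 4, $13,843: deductible met; 30% of $13,843 = $4,152.90. Adding that to $1,995.20 gives $6,148.10, past the $5,700 cap; patient pays only $5,700 − $1,995.20 = $3,704.80.

$3,704.80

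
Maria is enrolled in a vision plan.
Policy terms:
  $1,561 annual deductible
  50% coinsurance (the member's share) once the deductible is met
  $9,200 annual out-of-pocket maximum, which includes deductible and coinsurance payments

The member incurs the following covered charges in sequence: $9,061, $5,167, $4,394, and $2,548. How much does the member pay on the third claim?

$1,305.50

Bill 1, $9,061: $1,561 finishes the deductible; $7,500 goes to coinsurance; 50% of $7,500 = $3,750. Member pays $5,311; OOP now $5,311.
Bill 2, $5,167: deductible met; 50% of $5,167 = $2,583.50. Member pays $2,583.50; OOP now $7,894.50.
Bill 3, $4,394: deductible met; 50% of $4,394 = $2,197. Adding that to $7,894.50 gives $10,091.50, past the $9,200 cap; member pays only $9,200 − $7,894.50 = $1,305.50.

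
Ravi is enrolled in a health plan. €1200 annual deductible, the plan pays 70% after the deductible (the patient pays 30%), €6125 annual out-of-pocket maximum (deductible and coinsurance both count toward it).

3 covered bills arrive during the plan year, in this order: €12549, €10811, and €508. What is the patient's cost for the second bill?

€1520.30

#1 (€12549): deductible takes €1200, €11349 remains; patient's 30% is €3404.70. Cost to patient: €4604.70. OOP to date €4604.70.
#2 (€10811): deductible met; 30% of €10811 = €3243.30. OOP would hit €7848 > €6125, so the cap limits the patient to €6125 − €4604.70 = €1520.30.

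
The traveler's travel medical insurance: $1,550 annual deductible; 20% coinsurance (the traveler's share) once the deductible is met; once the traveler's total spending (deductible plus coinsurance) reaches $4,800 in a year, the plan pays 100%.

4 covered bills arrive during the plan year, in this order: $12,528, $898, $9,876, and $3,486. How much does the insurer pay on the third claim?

Claim 1 ($12,528): $1,550 finishes the deductible; $10,978 goes to coinsurance; 20% of $10,978 = $2,195.60. Cost to traveler: $3,745.60. OOP to date $3,745.60. Plan pays $12,528 − $3,745.60 = $8,782.40.
Claim 2 ($898): deductible met; 20% of $898 = $179.60. Cost to traveler: $179.60. OOP to date $3,925.20. Plan pays $898 − $179.60 = $718.40.
Claim 3 ($9,876): deductible already satisfied, so traveler's share is 20% × $9,876 = $1,975.20. That would push OOP to $5,900.40, over the $4,800 cap, so traveler pays $4,800 − $3,925.20 = $874.80. Plan pays $9,876 − $874.80 = $9,001.20.

$9,001.20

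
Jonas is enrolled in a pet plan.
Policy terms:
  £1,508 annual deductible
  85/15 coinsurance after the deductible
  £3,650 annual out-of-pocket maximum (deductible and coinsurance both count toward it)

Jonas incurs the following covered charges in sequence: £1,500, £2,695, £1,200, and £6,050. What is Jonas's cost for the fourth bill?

£907.50

Claim 1 (£1,500): entire amount goes to the deductible. Owner pays £1,500; OOP now £1,500.
Claim 2 (£2,695): deductible takes £8, £2,687 remains; coinsurance £2,687 × 15% = £403.05. Owner pays £411.05; OOP now £1,911.05.
Claim 3 (£1,200): deductible met; 15% of £1,200 = £180. Cost to owner: £180. OOP to date £2,091.05.
Claim 4 (£6,050): deductible met; 15% of £6,050 = £907.50. Owner owes £907.50 (running OOP £2,998.55).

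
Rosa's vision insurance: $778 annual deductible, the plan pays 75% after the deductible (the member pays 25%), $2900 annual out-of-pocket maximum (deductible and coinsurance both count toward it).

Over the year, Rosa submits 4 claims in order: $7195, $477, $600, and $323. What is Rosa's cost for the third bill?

$150

Claim 1 — $7195: deductible takes $778, $6417 remains; 25% of $6417 = $1604.25. Member pays $2382.25; OOP now $2382.25.
Claim 2 — $477: deductible met; 25% of $477 = $119.25. Member owes $119.25 (running OOP $2501.50).
Claim 3 — $600: 25% coinsurance on $600 = $150. Cost to member: $150. OOP to date $2651.50.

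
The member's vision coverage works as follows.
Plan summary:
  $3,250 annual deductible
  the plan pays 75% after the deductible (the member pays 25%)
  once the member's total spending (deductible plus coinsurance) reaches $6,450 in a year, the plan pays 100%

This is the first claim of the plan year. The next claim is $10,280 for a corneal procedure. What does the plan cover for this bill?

$5,272.50

Nothing has been paid toward the $3,250 deductible, so the first $3,250 of this charge is applied there.
After the $3,250 deductible portion, $10,280 − $3,250 = $7,030 is subject to coinsurance.
Member's 25% share of $7,030 is $1,757.50.
So the member owes $3,250 + $1,757.50 = $5,007.50 before any cap.
Cumulative spending $0 + $5,007.50 = $5,007.50 stays under the $6,450 maximum.
The insurer covers the remainder: $10,280 − $5,007.50 = $5,272.50.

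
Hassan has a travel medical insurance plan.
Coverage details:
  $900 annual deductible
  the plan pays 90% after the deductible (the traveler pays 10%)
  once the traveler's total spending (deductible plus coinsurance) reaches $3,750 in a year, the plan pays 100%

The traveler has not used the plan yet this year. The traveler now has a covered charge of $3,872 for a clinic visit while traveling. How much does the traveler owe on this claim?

Deductible not yet touched, so the first $900 of the bill goes to the deductible.
The remaining $2,972 (= $3,872 − $900) moves to coinsurance.
Traveler's 10% share of $2,972 is $297.20.
Traveler responsibility before any cap: $900 + $297.20 = $1,197.20.
Total out-of-pocket so far would be $0 + $1,197.20 = $1,197.20, below the $3,750 cap — no reduction.

$1,197.20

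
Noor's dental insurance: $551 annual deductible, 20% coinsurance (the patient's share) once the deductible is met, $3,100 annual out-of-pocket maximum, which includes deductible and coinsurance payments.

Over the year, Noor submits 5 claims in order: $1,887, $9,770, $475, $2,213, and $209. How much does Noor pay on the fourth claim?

$232.80

#1 ($1,887): $551 finishes the deductible; $1,336 goes to coinsurance; patient's 20% is $267.20. Patient pays $818.20; OOP now $818.20.
#2 ($9,770): 20% coinsurance on $9,770 = $1,954. Patient owes $1,954 (running OOP $2,772.20).
#3 ($475): deductible met; 20% of $475 = $95. Patient owes $95 (running OOP $2,867.20).
#4 ($2,213): 20% coinsurance on $2,213 = $442.60. That would push OOP to $3,309.80, over the $3,100 cap, so patient pays $3,100 − $2,867.20 = $232.80.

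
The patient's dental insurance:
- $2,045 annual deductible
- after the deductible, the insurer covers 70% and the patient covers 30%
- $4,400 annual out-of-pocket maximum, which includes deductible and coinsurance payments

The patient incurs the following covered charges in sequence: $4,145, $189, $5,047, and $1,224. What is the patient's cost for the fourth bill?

$154.20

Bill 1, $4,145: $2,045 finishes the deductible; $2,100 goes to coinsurance; patient's 30% is $630. Cost to patient: $2,675. OOP to date $2,675.
Bill 2, $189: 30% coinsurance on $189 = $56.70. Patient owes $56.70 (running OOP $2,731.70).
Bill 3, $5,047: 30% coinsurance on $5,047 = $1,514.10. Patient owes $1,514.10 (running OOP $4,245.80).
Bill 4, $1,224: deductible met; 30% of $1,224 = $367.20. That would push OOP to $4,613, over the $4,400 cap, so patient pays $4,400 − $4,245.80 = $154.20.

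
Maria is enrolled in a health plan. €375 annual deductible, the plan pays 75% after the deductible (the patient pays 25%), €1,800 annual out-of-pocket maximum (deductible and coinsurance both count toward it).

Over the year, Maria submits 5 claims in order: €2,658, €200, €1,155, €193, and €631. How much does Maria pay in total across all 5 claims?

€1,490.50

#1 (€2,658): €375 to deductible, leaving €2,283; patient's 25% is €570.75. Cost to patient: €945.75. OOP to date €945.75.
#2 (€200): deductible already satisfied, so patient's share is 25% × €200 = €50. Patient owes €50 (running OOP €995.75).
#3 (€1,155): deductible met; 25% of €1,155 = €288.75. Cost to patient: €288.75. OOP to date €1,284.50.
#4 (€193): 25% coinsurance on €193 = €48.25. Cost to patient: €48.25. OOP to date €1,332.75.
#5 (€631): 25% coinsurance on €631 = €157.75. Patient owes €157.75 (running OOP €1,490.50).
Summing the patient's payments: €945.75 + €50 + €288.75 + €48.25 + €157.75 = €1,490.50.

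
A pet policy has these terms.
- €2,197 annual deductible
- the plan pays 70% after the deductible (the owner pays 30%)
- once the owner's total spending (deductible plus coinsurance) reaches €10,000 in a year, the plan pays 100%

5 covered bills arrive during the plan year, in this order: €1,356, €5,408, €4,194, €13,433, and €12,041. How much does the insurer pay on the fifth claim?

€10,896.20

#1 (€1,356): all of it applies to the deductible. Owner owes €1,356 (running OOP €1,356). Insurer: €1,356 − €1,356 = €0.
#2 (€5,408): €841 finishes the deductible; €4,567 goes to coinsurance; owner's 30% is €1,370.10. Cost to owner: €2,211.10. OOP to date €3,567.10. Insurer: €5,408 − €2,211.10 = €3,196.90.
#3 (€4,194): deductible already satisfied, so owner's share is 30% × €4,194 = €1,258.20. Owner pays €1,258.20; OOP now €4,825.30. Plan pays €4,194 − €1,258.20 = €2,935.80.
#4 (€13,433): deductible already satisfied, so owner's share is 30% × €13,433 = €4,029.90. Cost to owner: €4,029.90. OOP to date €8,855.20. Insurer: €13,433 − €4,029.90 = €9,403.10.
#5 (€12,041): deductible met; 30% of €12,041 = €3,612.30. OOP would hit €12,467.50 > €10,000, so the cap limits the owner to €10,000 − €8,855.20 = €1,144.80. Insurer: €12,041 − €1,144.80 = €10,896.20.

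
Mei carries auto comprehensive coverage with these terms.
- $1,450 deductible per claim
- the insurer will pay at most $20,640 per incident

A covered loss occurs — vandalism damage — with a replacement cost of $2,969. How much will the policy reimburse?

Less the $1,450 deductible: $2,969 − $1,450 = $1,519.
$1,519 is within the $20,640 limit, so the insurer pays $1,519.

$1,519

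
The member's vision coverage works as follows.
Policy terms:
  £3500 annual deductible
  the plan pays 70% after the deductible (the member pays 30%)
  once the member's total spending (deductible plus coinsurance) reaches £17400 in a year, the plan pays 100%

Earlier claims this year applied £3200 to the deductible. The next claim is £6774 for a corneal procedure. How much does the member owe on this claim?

£2242.20

Deductible still to meet: £3500 − £3200 = £300.
That leaves £6774 − £300 = £6474 for coinsurance.
Member's 30% share of £6474 is £1942.20.
Member responsibility before any cap: £300 + £1942.20 = £2242.20.
Cumulative spending £3200 + £2242.20 = £5442.20 stays under the £17400 maximum.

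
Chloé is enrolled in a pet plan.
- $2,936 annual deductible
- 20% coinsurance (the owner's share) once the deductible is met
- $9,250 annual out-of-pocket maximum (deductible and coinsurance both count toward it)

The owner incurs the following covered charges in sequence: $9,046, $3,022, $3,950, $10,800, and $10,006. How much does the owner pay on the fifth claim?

$1,537.60

Claim 1 — $9,046: $2,936 finishes the deductible; $6,110 goes to coinsurance; owner's 20% is $1,222. Owner owes $4,158 (running OOP $4,158).
Claim 2 — $3,022: deductible already satisfied, so owner's share is 20% × $3,022 = $604.40. Owner pays $604.40; OOP now $4,762.40.
Claim 3 — $3,950: 20% coinsurance on $3,950 = $790. Cost to owner: $790. OOP to date $5,552.40.
Claim 4 — $10,800: deductible already satisfied, so owner's share is 20% × $10,800 = $2,160. Owner pays $2,160; OOP now $7,712.40.
Claim 5 — $10,006: deductible met; 20% of $10,006 = $2,001.20. That would push OOP to $9,713.60, over the $9,250 cap, so owner pays $9,250 − $7,712.40 = $1,537.60.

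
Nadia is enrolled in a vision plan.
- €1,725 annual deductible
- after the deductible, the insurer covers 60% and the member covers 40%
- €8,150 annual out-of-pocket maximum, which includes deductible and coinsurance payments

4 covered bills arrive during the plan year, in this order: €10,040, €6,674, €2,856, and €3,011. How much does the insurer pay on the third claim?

Claim 1 — €10,040: deductible takes €1,725, €8,315 remains; member's 40% is €3,326. Cost to member: €5,051. OOP to date €5,051. Insurer: €10,040 − €5,051 = €4,989.
Claim 2 — €6,674: 40% coinsurance on €6,674 = €2,669.60. Cost to member: €2,669.60. OOP to date €7,720.60. Plan pays €6,674 − €2,669.60 = €4,004.40.
Claim 3 — €2,856: 40% coinsurance on €2,856 = €1,142.40. OOP would hit €8,863 > €8,150, so the cap limits the member to €8,150 − €7,720.60 = €429.40. Plan pays €2,856 − €429.40 = €2,426.60.

€2,426.60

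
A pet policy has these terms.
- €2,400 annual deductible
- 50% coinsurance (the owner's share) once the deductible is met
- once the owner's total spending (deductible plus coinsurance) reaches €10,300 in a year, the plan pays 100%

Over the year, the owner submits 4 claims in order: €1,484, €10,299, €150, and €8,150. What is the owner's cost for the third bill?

€75

Bill 1, €1,484: fully absorbed by the deductible. Owner pays €1,484; OOP now €1,484.
Bill 2, €10,299: deductible takes €916, €9,383 remains; coinsurance €9,383 × 50% = €4,691.50. Owner pays €5,607.50; OOP now €7,091.50.
Bill 3, €150: 50% coinsurance on €150 = €75. Owner owes €75 (running OOP €7,166.50).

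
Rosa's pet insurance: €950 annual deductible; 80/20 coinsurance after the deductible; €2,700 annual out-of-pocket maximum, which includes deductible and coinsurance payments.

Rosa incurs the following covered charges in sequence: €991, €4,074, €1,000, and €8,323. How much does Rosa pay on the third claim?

€200

Claim 1 — €991: deductible takes €950, €41 remains; owner's 20% is €8.20. Owner pays €958.20; OOP now €958.20.
Claim 2 — €4,074: deductible already satisfied, so owner's share is 20% × €4,074 = €814.80. Owner owes €814.80 (running OOP €1,773).
Claim 3 — €1,000: deductible already satisfied, so owner's share is 20% × €1,000 = €200. Owner owes €200 (running OOP €1,973).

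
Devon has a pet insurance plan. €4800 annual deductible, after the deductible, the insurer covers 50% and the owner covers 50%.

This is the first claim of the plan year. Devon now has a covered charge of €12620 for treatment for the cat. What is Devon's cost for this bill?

Nothing has been paid toward the €4800 deductible, so the first €4800 of this charge is applied there.
That leaves €12620 − €4800 = €7820 for coinsurance.
50% of €7820 = €3910 falls to the owner.
That puts the owner's cost at €4800 + €3910 = €8710.

€8710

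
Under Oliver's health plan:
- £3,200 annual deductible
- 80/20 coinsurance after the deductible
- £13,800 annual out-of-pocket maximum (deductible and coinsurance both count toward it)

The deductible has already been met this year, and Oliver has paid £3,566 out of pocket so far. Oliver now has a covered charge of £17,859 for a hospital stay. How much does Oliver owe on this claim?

£3,571.80

The deductible is already satisfied, so the full bill goes to coinsurance.
Coinsurance: £17,859 × 20% = £3,571.80.
Year-to-date out-of-pocket becomes £3,566 + £3,571.80 = £7,137.80, still under the £13,800 maximum, so no cap applies.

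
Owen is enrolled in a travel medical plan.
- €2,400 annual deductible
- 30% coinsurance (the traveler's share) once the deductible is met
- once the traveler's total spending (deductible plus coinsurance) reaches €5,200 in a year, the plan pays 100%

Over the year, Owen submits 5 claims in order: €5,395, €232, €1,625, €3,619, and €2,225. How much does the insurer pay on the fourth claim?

Bill 1, €5,395: deductible takes €2,400, €2,995 remains; traveler's 30% is €898.50. Traveler pays €3,298.50; OOP now €3,298.50. Insurer: €5,395 − €3,298.50 = €2,096.50.
Bill 2, €232: deductible met; 30% of €232 = €69.60. Traveler owes €69.60 (running OOP €3,368.10). Plan pays €232 − €69.60 = €162.40.
Bill 3, €1,625: deductible already satisfied, so traveler's share is 30% × €1,625 = €487.50. Traveler pays €487.50; OOP now €3,855.60. Insurer: €1,625 − €487.50 = €1,137.50.
Bill 4, €3,619: 30% coinsurance on €3,619 = €1,085.70. Traveler pays €1,085.70; OOP now €4,941.30. Plan pays €3,619 − €1,085.70 = €2,533.30.

€2,533.30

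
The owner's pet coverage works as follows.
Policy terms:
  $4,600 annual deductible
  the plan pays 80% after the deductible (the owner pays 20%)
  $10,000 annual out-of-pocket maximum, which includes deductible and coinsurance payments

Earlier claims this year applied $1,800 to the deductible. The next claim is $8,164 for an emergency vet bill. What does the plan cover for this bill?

Remaining deductible: $4,600 − $1,800 = $2,800.
After the $2,800 deductible portion, $8,164 − $2,800 = $5,364 is subject to coinsurance.
20% of $5,364 = $1,072.80 falls to the owner.
So the owner owes $2,800 + $1,072.80 = $3,872.80 before any cap.
Year-to-date out-of-pocket becomes $1,800 + $3,872.80 = $5,672.80, still under the $10,000 maximum, so no cap applies.
Insurer pays the balance: $8,164 − $3,872.80 = $4,291.20.

$4,291.20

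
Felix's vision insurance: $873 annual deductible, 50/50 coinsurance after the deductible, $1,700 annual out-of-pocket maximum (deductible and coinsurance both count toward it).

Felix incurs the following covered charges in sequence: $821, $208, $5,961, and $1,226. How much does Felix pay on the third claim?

#1 ($821): fully absorbed by the deductible. Member pays $821; OOP now $821.
#2 ($208): $52 to deductible, leaving $156; 50% of $156 = $78. Member owes $130 (running OOP $951).
#3 ($5,961): 50% coinsurance on $5,961 = $2,980.50. That would push OOP to $3,931.50, over the $1,700 cap, so member pays $1,700 − $951 = $749.

$749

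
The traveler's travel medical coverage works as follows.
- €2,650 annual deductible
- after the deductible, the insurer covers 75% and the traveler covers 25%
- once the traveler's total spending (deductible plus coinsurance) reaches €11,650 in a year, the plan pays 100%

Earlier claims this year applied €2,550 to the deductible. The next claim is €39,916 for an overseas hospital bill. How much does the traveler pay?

€9,100

Remaining deductible: €2,650 − €2,550 = €100.
The remaining €39,816 (= €39,916 − €100) moves to coinsurance.
Traveler's 25% share of €39,816 is €9,954.
Traveler responsibility before any cap: €100 + €9,954 = €10,054.
Year-to-date out-of-pocket would reach €2,550 + €10,054 = €12,604, above the €11,650 maximum, so the traveler pays only €11,650 − €2,550 = €9,100.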